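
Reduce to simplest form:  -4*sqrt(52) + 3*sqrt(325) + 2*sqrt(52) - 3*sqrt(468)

-7*sqrt(13)

4*sqrt(52) = 8*sqrt(13); 3*sqrt(325) = 15*sqrt(13); 2*sqrt(52) = 4*sqrt(13); 3*sqrt(468) = 18*sqrt(13)
Combine: (-8 + 15 + 4 - 18)·sqrt(13) = -7*sqrt(13)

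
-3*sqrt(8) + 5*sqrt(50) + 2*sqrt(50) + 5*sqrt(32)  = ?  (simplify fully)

3*sqrt(8) = 6*sqrt(2); 5*sqrt(50) = 25*sqrt(2); 2*sqrt(50) = 10*sqrt(2); 5*sqrt(32) = 20*sqrt(2)
Combine: (-6 + 25 + 10 + 20)·sqrt(2) = 49*sqrt(2)

49*sqrt(2)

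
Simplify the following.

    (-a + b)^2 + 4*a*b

After expansion: a^2 + 2*a*b + b^2 — a perfect-square trinomial.

(a + b)^2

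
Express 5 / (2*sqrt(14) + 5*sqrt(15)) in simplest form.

Multiply numerator and denominator by -2*sqrt(14) + 5*sqrt(15).
Denominator becomes 319; numerator becomes -10*sqrt(14) + 25*sqrt(15).

(-10*sqrt(14) + 25*sqrt(15))/319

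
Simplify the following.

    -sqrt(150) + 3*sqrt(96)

7*sqrt(6)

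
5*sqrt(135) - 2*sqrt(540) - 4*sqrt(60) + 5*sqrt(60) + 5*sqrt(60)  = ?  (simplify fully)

15*sqrt(15)

5*sqrt(135) = 15*sqrt(15); 2*sqrt(540) = 12*sqrt(15); 4*sqrt(60) = 8*sqrt(15); 5*sqrt(60) = 10*sqrt(15); 5*sqrt(60) = 10*sqrt(15)
Combine: (15 - 12 - 8 + 10 + 10)·sqrt(15) = 15*sqrt(15)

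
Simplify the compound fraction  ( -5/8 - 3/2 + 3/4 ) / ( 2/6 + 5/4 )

Numerator: -5/8 - 3/2 + 3/4 = -11/8
Denominator: 2/6 + 5/4 = 19/12
Divide: (-11/8) · (12/19) = -33/38

-33/38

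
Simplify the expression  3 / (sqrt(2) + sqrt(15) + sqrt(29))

Group as (sqrt(2) + sqrt(29)) + sqrt(15); multiply by (sqrt(2) + sqrt(29)) - sqrt(15), then rationalise the remaining surd.

(-8*sqrt(15) - 21*sqrt(2) + sqrt(870) + 6*sqrt(29))/4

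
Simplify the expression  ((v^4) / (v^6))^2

v^(-4)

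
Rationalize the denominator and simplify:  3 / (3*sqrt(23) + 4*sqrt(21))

Multiply numerator and denominator by -4*sqrt(21) + 3*sqrt(23).
Denominator becomes -129; numerator becomes -12*sqrt(21) + 9*sqrt(23).

(-3*sqrt(23) + 4*sqrt(21))/43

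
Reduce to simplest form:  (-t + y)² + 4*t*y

Expanding gives t² + 2*t*y + y², a perfect square.

(t + y)²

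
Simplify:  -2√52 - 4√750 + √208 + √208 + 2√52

-20*√30 + 8*√13

2√52 = 4*√13; 4√750 = 20*√30; √208 = 4*√13; √208 = 4*√13; 2√52 = 4*√13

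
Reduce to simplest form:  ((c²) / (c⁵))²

c^(-6)

Inside the bracket: (c^-3)
Raise to the power 2: (c^-6)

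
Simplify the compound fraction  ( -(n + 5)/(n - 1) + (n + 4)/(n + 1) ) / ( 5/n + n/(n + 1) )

Numerator: -(n + 5)/(n - 1) + (n + 4)/(n + 1) = (-3*n - 9)/(n^2 - 1)
Denominator: 5/n + n/(n + 1) = (n^2 + 5*n + 5)/(n^2 + n)
Divide: ((-3*n - 9)/(n^2 - 1)) · ((n^2 + n)/(n^2 + 5*n + 5)) = (-3*n^2 - 9*n)/(n^3 + 4*n^2 - 5)

(-3*n^2 - 9*n)/(n^3 + 4*n^2 - 5)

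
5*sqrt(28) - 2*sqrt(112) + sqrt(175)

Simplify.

5*sqrt(28) = 10*sqrt(7); 2*sqrt(112) = 8*sqrt(7); sqrt(175) = 5*sqrt(7)
Combine: (10 - 8 + 5)·sqrt(7) = 7*sqrt(7)

7*sqrt(7)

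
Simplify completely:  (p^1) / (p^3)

Quotient: (p^-2)

p^(-2)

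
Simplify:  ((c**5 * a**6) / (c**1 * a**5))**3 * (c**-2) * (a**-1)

a**2*c**10

Inside the bracket: c**4 * a**1
Raise to the power 3: c**12 * a**3
Multiply by (c**-2) * (a**-1): add exponents.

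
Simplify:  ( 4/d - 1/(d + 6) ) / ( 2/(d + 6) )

(3*d + 24)/(2*d)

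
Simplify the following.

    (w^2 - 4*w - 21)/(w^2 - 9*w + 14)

(w + 3)/(w - 2)

Factor: w^2 - 4*w - 21 = (w - 7)*(w + 3);  w^2 - 9*w + 14 = (w - 7)*(w - 2)
Cancel the common factor (w - 7).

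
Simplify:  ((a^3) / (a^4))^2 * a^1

1/a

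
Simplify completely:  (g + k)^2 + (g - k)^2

2*g^2 + 2*k^2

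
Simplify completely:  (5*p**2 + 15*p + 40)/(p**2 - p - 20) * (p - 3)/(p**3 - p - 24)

Factor: 5*p**2 + 15*p + 40 = 5*(p**2 + 3*p + 8);  p**2 - p - 20 = (p - 5)*(p + 4);  p**3 - p - 24 = (p**2 + 3*p + 8)*(p - 3)
Cancel the common factors (p**2 + 3*p + 8), (p - 3).

5/(p**2 - p - 20)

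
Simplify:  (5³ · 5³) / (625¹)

5^2

5³ = 5^3; 5³ = 5^3; 625¹ = 5^4
Combine exponents: 5^2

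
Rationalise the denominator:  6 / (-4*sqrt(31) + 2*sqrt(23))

Multiply numerator and denominator by 2*sqrt(23) + 4*sqrt(31).
Denominator becomes -404; numerator becomes 12*sqrt(23) + 24*sqrt(31).

(-6*sqrt(31) - 3*sqrt(23))/101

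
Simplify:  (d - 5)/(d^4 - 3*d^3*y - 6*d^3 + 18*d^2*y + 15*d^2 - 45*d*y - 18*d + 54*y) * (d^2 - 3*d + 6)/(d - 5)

-1/(-d^2 + 3*d*y + 3*d - 9*y)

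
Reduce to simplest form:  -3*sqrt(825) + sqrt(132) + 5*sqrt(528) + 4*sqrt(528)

23*sqrt(33)

3*sqrt(825) = 15*sqrt(33); sqrt(132) = 2*sqrt(33); 5*sqrt(528) = 20*sqrt(33); 4*sqrt(528) = 16*sqrt(33)
Combine: (-15 + 2 + 20 + 16)·sqrt(33) = 23*sqrt(33)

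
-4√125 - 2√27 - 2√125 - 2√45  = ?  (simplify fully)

-36*√5 - 6*√3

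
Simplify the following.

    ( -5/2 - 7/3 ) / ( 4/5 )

-145/24

Numerator: -5/2 - 7/3 = -29/6
Denominator: 4/5 = 4/5
Divide: (-29/6) · (5/4) = -145/24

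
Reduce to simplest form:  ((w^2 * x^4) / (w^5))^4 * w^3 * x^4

Inside the bracket: (w^-3) * x^4
Raise to the power 4: (w^-12) * x^16
Multiply by w^3 * x^4: add exponents.

x^20/w^9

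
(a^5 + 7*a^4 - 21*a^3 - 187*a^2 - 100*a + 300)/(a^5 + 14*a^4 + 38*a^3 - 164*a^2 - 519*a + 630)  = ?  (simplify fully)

Factor: a^5 + 7*a^4 - 21*a^3 - 187*a^2 - 100*a + 300 = (a + 6)*(a + 2)*(a - 5)*(a + 5)*(a - 1);  a^5 + 14*a^4 + 38*a^3 - 164*a^2 - 519*a + 630 = (a - 1)*(a + 6)*(a + 7)*(a + 5)*(a - 3)
Cancel the common factors (a + 5), (a - 1), (a + 6).

(a^2 - 3*a - 10)/(a^2 + 4*a - 21)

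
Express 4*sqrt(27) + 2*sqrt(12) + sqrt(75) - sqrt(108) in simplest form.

15*sqrt(3)

4*sqrt(27) = 12*sqrt(3); 2*sqrt(12) = 4*sqrt(3); sqrt(75) = 5*sqrt(3); sqrt(108) = 6*sqrt(3)
Combine: (12 + 4 + 5 - 6)·sqrt(3) = 15*sqrt(3)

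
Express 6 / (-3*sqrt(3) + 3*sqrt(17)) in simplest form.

(sqrt(3) + sqrt(17))/7

Multiply numerator and denominator by 3*sqrt(3) + 3*sqrt(17).
Denominator becomes 126; numerator becomes 18*sqrt(3) + 18*sqrt(17).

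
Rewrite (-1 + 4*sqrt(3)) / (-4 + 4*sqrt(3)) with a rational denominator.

(3*sqrt(3) + 11)/8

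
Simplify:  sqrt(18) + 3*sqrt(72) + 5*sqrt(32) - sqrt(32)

sqrt(18) = 3*sqrt(2); 3*sqrt(72) = 18*sqrt(2); 5*sqrt(32) = 20*sqrt(2); sqrt(32) = 4*sqrt(2)
Combine: (3 + 18 + 20 - 4)·sqrt(2) = 37*sqrt(2)

37*sqrt(2)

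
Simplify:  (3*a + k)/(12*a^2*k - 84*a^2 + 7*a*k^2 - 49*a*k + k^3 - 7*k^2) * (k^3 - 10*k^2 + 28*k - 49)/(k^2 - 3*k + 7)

Factor: 12*a^2*k - 84*a^2 + 7*a*k^2 - 49*a*k + k^3 - 7*k^2 = (k - 7)*(4*a + k)*(3*a + k);  k^3 - 10*k^2 + 28*k - 49 = (k^2 - 3*k + 7)*(k - 7)
Cancel the common factors (k^2 - 3*k + 7), (k - 7), (3*a + k).

1/(4*a + k)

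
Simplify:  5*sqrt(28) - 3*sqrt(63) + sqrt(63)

5*sqrt(28) = 10*sqrt(7); 3*sqrt(63) = 9*sqrt(7); sqrt(63) = 3*sqrt(7)
Combine: (10 - 9 + 3)·sqrt(7) = 4*sqrt(7)

4*sqrt(7)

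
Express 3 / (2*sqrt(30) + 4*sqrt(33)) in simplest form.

(-sqrt(30) + 2*sqrt(33))/68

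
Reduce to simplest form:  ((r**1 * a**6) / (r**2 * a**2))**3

a**12/r**3

Inside the bracket: (r**-1) * a**4
Raise to the power 3: (r**-3) * a**12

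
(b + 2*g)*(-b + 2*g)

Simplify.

-b^2 + 4*g^2

Product of conjugates: (P+Q)(P-Q) = P^2 - Q^2.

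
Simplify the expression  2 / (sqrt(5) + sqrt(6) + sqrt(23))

(-11*sqrt(6) - 12*sqrt(5) + sqrt(690) + 6*sqrt(23))/6

Group as (sqrt(6) + sqrt(23)) + sqrt(5); multiply by (sqrt(6) + sqrt(23)) - sqrt(5), then rationalise the remaining surd.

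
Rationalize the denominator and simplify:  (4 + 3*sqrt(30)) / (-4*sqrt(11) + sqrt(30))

(-6*sqrt(330) - 45 - 8*sqrt(11) - 2*sqrt(30))/73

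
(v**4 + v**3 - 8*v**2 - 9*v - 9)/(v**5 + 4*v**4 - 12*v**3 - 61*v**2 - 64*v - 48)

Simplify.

Factor: v**4 + v**3 - 8*v**2 - 9*v - 9 = (v + 3)*(v**2 + v + 1)*(v - 3);  v**5 + 4*v**4 - 12*v**3 - 61*v**2 - 64*v - 48 = (v + 4)*(v - 4)*(v**2 + v + 1)*(v + 3)
Cancel the common factors (v**2 + v + 1), (v + 3).

(v - 3)/(v**2 - 16)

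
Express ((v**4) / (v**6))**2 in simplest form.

v**(-4)

Inside the bracket: (v**-2)
Raise to the power 2: (v**-4)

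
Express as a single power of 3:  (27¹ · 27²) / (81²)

3^1

27¹ = 3^3; 27² = 3^6; 81² = 3^8
Combine exponents: 3^1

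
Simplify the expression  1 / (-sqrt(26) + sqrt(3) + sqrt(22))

Group as (sqrt(3) + sqrt(22)) - sqrt(26); multiply by (sqrt(3) + sqrt(22)) + sqrt(26), then rationalise the remaining surd.

(sqrt(26) + 7*sqrt(22) + 45*sqrt(3) + 4*sqrt(429))/263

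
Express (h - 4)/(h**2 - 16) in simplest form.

Factor: h**2 - 16 = (h - 4)*(h + 4)
Cancel the common factor (h - 4).

1/(h + 4)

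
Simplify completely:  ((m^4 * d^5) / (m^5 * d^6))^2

Inside the bracket: (m^-1) * (d^-1)
Raise to the power 2: (m^-2) * (d^-2)

1/(d^2*m^2)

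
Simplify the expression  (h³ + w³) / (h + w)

Apply the sum-of-cubes factorisation and cancel (h + w).

h² - h*w + w²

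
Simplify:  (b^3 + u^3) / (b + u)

u^3 + b^3 = (b + u)(b^2 - b*u + u^2).

b^2 - b*u + u^2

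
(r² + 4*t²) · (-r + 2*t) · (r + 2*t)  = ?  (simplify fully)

-r⁴ + 16*t⁴

Pair the conjugate factors: ((2*t)+r)((2*t)-r) = -r² + 4*t², then repeat with the next factor.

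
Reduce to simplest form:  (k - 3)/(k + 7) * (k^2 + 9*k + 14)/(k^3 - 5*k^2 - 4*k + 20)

Factor: k^2 + 9*k + 14 = (k + 7)*(k + 2);  k^3 - 5*k^2 - 4*k + 20 = (k + 2)*(k - 5)*(k - 2)
Cancel the common factors (k + 2), (k + 7).

(k - 3)/(k^2 - 7*k + 10)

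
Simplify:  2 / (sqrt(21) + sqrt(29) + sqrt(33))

(-12*sqrt(2233) + 34*sqrt(33) + 50*sqrt(29) + 82*sqrt(21))/2147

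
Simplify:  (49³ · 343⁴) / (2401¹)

7^14

49³ = 7^6; 343⁴ = 7^12; 2401¹ = 7^4
Combine exponents: 7^14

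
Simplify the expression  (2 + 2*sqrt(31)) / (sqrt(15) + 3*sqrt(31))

Multiply numerator and denominator by -sqrt(15) + 3*sqrt(31).
Denominator becomes 264; numerator becomes -2*sqrt(465) - 2*sqrt(15) + 6*sqrt(31) + 186.

(-sqrt(465) - sqrt(15) + 3*sqrt(31) + 93)/132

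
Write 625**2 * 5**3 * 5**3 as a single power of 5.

5**14

625**2 = 5**8; 5**3 = 5**3; 5**3 = 5**3
Combine exponents: 5**14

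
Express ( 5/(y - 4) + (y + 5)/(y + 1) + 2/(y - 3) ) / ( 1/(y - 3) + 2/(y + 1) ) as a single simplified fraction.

(y^3 + 5*y^2 - 39*y + 37)/(3*y^2 - 17*y + 20)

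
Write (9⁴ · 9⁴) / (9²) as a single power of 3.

9⁴ = 3^8; 9⁴ = 3^8; 9² = 3^4
Combine exponents: 3^12

3^12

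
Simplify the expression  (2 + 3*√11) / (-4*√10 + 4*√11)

Multiply numerator and denominator by 4*√10 + 4*√11.
Denominator becomes 16; numerator becomes 8*√10 + 8*√11 + 12*√110 + 132.

(2*√10 + 2*√11 + 3*√110 + 33)/4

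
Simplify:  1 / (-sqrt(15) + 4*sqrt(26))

(sqrt(15) + 4*sqrt(26))/401

Multiply numerator and denominator by sqrt(15) + 4*sqrt(26).
Denominator becomes 401; numerator becomes sqrt(15) + 4*sqrt(26).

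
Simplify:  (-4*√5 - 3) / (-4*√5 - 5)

Multiply numerator and denominator by -5 + 4*√5.
Denominator becomes -55; numerator becomes -65 + 8*√5.

(-8*√5 + 65)/55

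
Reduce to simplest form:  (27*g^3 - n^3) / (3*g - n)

(3*g)^3 - n^3 = (3*g - n)(9*g^2 + 3*g*n + n^2).

9*g^2 + 3*g*n + n^2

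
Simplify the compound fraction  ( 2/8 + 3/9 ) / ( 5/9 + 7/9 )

7/16

Numerator: 2/8 + 3/9 = 7/12
Denominator: 5/9 + 7/9 = 4/3
Divide: (7/12) · (3/4) = 7/16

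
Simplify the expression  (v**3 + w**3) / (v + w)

Factor as (a+b)(a**2-ab+b**2) with a=w, b=v.

v**2 - v*w + w**2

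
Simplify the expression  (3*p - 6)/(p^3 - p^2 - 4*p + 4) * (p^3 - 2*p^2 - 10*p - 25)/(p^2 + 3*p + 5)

(3*p - 15)/(p^2 + p - 2)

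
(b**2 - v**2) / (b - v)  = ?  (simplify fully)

Difference of squares: factor out (b - v).

b + v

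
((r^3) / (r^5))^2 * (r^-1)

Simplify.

Inside the bracket: (r^-2)
Raise to the power 2: (r^-4)
Multiply by (r^-1): add exponents.

r^(-5)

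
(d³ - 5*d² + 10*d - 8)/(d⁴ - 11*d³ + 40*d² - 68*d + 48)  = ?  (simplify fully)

1/(d - 6)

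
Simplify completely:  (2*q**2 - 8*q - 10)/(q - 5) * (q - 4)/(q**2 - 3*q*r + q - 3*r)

(2*q - 8)/(q - 3*r)

Factor: 2*q**2 - 8*q - 10 = 2*(q + 1)*(q - 5);  q**2 - 3*q*r + q - 3*r = (q + 1)*(q - 3*r)
Cancel the common factors (q + 1), (q - 5).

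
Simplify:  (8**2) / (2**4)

8**2 = 2**6; 2**4 = 2**4
Combine exponents: 2**2

2**2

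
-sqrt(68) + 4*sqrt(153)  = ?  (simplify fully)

10*sqrt(17)

sqrt(68) = 2*sqrt(17); 4*sqrt(153) = 12*sqrt(17)
Combine: (-2 + 12)·sqrt(17) = 10*sqrt(17)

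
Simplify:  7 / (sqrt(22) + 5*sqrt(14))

(-7*sqrt(22) + 35*sqrt(14))/328

Multiply numerator and denominator by -sqrt(22) + 5*sqrt(14).
Denominator becomes 328; numerator becomes -7*sqrt(22) + 35*sqrt(14).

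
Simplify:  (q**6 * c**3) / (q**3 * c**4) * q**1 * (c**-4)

q**4/c**5

Quotient: q**3 * (c**-1)
Multiply by q**1 * (c**-4): add exponents.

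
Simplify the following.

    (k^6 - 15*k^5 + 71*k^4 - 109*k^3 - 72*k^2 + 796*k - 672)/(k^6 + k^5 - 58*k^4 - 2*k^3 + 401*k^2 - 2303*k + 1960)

(k^2 - 4*k - 12)/(k^2 + 12*k + 35)

Factor: k^6 - 15*k^5 + 71*k^4 - 109*k^3 - 72*k^2 + 796*k - 672 = (k^2 - 3*k + 8)*(k - 6)*(k - 7)*(k - 1)*(k + 2);  k^6 + k^5 - 58*k^4 - 2*k^3 + 401*k^2 - 2303*k + 1960 = (k - 7)*(k^2 - 3*k + 8)*(k + 7)*(k - 1)*(k + 5)
Cancel the common factors (k^2 - 3*k + 8), (k - 1), (k - 7).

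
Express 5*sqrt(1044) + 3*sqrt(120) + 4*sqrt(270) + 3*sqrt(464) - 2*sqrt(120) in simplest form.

14*sqrt(30) + 42*sqrt(29)

5*sqrt(1044) = 30*sqrt(29); 3*sqrt(120) = 6*sqrt(30); 4*sqrt(270) = 12*sqrt(30); 3*sqrt(464) = 12*sqrt(29); 2*sqrt(120) = 4*sqrt(30)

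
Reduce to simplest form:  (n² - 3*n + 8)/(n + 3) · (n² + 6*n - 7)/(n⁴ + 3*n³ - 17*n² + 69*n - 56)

Factor: n² + 6*n - 7 = (n - 1)·(n + 7);  n⁴ + 3*n³ - 17*n² + 69*n - 56 = (n + 7)·(n² - 3*n + 8)·(n - 1)
Cancel the common factors (n² - 3*n + 8), (n + 7), (n - 1).

1/(n + 3)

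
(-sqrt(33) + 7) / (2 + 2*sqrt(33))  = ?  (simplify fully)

(-5 + sqrt(33))/8

Multiply numerator and denominator by -2*sqrt(33) + 2.
Denominator becomes -128; numerator becomes -16*sqrt(33) + 80.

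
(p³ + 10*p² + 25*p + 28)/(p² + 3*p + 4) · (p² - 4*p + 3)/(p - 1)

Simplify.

p² + 4*p - 21

Factor: p³ + 10*p² + 25*p + 28 = (p + 7)·(p² + 3*p + 4);  p² - 4*p + 3 = (p - 3)·(p - 1)
Cancel the common factors (p² + 3*p + 4), (p - 1).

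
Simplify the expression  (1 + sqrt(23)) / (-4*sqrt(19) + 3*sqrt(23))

(-4*sqrt(437) - 69 - 4*sqrt(19) - 3*sqrt(23))/97

Multiply numerator and denominator by 3*sqrt(23) + 4*sqrt(19).
Denominator becomes -97; numerator becomes 3*sqrt(23) + 4*sqrt(19) + 69 + 4*sqrt(437).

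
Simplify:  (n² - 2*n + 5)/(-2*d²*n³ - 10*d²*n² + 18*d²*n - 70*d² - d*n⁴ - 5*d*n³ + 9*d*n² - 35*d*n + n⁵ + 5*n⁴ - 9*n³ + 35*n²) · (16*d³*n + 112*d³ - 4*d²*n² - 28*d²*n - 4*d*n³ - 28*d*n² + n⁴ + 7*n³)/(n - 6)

(-8*d² - 2*d*n + n²)/(d*n - 6*d + n² - 6*n)

Factor: -2*d²*n³ - 10*d²*n² + 18*d²*n - 70*d² - d*n⁴ - 5*d*n³ + 9*d*n² - 35*d*n + n⁵ + 5*n⁴ - 9*n³ + 35*n² = (-2*d + n)·(d + n)·(n² - 2*n + 5)·(n + 7);  16*d³*n + 112*d³ - 4*d²*n² - 28*d²*n - 4*d*n³ - 28*d*n² + n⁴ + 7*n³ = (2*d + n)·(n + 7)·(-2*d + n)·(-4*d + n)
Cancel the common factors (n² - 2*n + 5), (n + 7), (-2*d + n).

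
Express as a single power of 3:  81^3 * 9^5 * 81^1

3^26

81^3 = 3^12; 9^5 = 3^10; 81^1 = 3^4
Combine exponents: 3^26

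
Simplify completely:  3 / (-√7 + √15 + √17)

(-75*√7 + 15*√17 + 27*√15 + 6*√1785)/395

Group as (√15 + √17) - √7; multiply by (√15 + √17) + √7, then rationalise the remaining surd.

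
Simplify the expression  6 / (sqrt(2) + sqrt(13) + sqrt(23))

(-3*sqrt(598) - 12*sqrt(23) + 18*sqrt(13) + 51*sqrt(2))/10

Group as (sqrt(2) + sqrt(23)) + sqrt(13); multiply by (sqrt(2) + sqrt(23)) - sqrt(13), then rationalise the remaining surd.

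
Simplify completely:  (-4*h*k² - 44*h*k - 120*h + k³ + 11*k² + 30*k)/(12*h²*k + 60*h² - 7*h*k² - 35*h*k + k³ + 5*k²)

Factor: -4*h*k² - 44*h*k - 120*h + k³ + 11*k² + 30*k = (k + 6)·(k + 5)·(-4*h + k);  12*h²*k + 60*h² - 7*h*k² - 35*h*k + k³ + 5*k² = (k + 5)·(-3*h + k)·(-4*h + k)
Cancel the common factors (-4*h + k), (k + 5).

(-k - 6)/(3*h - k)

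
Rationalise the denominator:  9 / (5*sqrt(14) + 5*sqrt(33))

Multiply numerator and denominator by -5*sqrt(33) + 5*sqrt(14).
Denominator becomes -475; numerator becomes -45*sqrt(33) + 45*sqrt(14).

(-9*sqrt(14) + 9*sqrt(33))/95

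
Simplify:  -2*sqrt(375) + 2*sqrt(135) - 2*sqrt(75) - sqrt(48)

2*sqrt(375) = 10*sqrt(15); 2*sqrt(135) = 6*sqrt(15); 2*sqrt(75) = 10*sqrt(3); sqrt(48) = 4*sqrt(3)

-14*sqrt(3) - 4*sqrt(15)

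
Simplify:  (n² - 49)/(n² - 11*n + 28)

Factor: n² - 49 = (n + 7)·(n - 7);  n² - 11*n + 28 = (n - 4)·(n - 7)
Cancel the common factor (n - 7).

(n + 7)/(n - 4)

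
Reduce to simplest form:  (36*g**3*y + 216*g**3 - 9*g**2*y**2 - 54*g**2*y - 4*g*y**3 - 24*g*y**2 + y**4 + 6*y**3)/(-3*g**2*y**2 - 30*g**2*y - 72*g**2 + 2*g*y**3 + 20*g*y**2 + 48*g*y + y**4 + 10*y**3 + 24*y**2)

(12*g**2 - 7*g*y + y**2)/(-g*y - 4*g + y**2 + 4*y)

Factor: 36*g**3*y + 216*g**3 - 9*g**2*y**2 - 54*g**2*y - 4*g*y**3 - 24*g*y**2 + y**4 + 6*y**3 = (y + 6)*(3*g + y)*(-3*g + y)*(-4*g + y);  -3*g**2*y**2 - 30*g**2*y - 72*g**2 + 2*g*y**3 + 20*g*y**2 + 48*g*y + y**4 + 10*y**3 + 24*y**2 = (y + 6)*(y + 4)*(3*g + y)*(-g + y)
Cancel the common factors (3*g + y), (y + 6).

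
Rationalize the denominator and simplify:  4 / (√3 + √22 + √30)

(-48*√55 - 20*√30 + 44*√22 + 196*√3)/239

Group as (√3 + √30) + √22; multiply by (√3 + √30) - √22, then rationalise the remaining surd.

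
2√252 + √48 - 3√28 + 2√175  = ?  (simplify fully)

4*√3 + 16*√7

2√252 = 12*√7; √48 = 4*√3; 3√28 = 6*√7; 2√175 = 10*√7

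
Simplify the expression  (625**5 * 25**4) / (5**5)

5**23

625**5 = 5**20; 25**4 = 5**8; 5**5 = 5**5
Combine exponents: 5**23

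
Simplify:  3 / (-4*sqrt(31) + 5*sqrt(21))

Multiply numerator and denominator by 4*sqrt(31) + 5*sqrt(21).
Denominator becomes 29; numerator becomes 12*sqrt(31) + 15*sqrt(21).

(12*sqrt(31) + 15*sqrt(21))/29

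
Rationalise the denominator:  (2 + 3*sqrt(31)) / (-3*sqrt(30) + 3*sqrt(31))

Multiply numerator and denominator by 3*sqrt(30) + 3*sqrt(31).
Denominator becomes 9; numerator becomes 6*sqrt(30) + 6*sqrt(31) + 9*sqrt(930) + 279.

(2*sqrt(30) + 2*sqrt(31) + 3*sqrt(930) + 93)/3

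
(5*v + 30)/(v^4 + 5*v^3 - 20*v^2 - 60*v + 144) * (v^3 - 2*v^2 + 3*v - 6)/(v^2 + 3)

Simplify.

Factor: 5*v + 30 = 5*(v + 6);  v^4 + 5*v^3 - 20*v^2 - 60*v + 144 = (v + 6)*(v - 3)*(v + 4)*(v - 2);  v^3 - 2*v^2 + 3*v - 6 = (v - 2)*(v^2 + 3)
Cancel the common factors (v^2 + 3), (v - 2), (v + 6).

5/(v^2 + v - 12)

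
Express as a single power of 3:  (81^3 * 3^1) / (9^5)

81^3 = 3^12; 3^1 = 3^1; 9^5 = 3^10
Combine exponents: 3^3

3^3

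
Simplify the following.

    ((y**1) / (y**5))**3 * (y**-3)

Inside the bracket: (y**-4)
Raise to the power 3: (y**-12)
Multiply by (y**-3): add exponents.

y**(-15)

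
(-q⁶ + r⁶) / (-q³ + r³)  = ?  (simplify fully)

Factor r^6 - q^6 and cancel (-q³ + r³).

q³ + r³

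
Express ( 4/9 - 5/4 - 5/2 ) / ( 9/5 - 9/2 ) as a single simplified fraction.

Numerator: 4/9 - 5/4 - 5/2 = -119/36
Denominator: 9/5 - 9/2 = -27/10
Divide: (-119/36) · (-10/27) = 595/486

595/486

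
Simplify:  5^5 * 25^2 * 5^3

5^12

5^5 = 5^5; 25^2 = 5^4; 5^3 = 5^3
Combine exponents: 5^12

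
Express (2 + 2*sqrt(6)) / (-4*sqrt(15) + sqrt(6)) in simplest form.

Multiply numerator and denominator by sqrt(6) + 4*sqrt(15).
Denominator becomes -234; numerator becomes 2*sqrt(6) + 12 + 8*sqrt(15) + 24*sqrt(10).

(-12*sqrt(10) - 4*sqrt(15) - 6 - sqrt(6))/117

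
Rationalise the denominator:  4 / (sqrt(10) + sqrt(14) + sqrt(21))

Group as (sqrt(10) + sqrt(14)) + sqrt(21); multiply by (sqrt(10) + sqrt(14)) - sqrt(21), then rationalise the remaining surd.

(-112*sqrt(15) + 12*sqrt(21) + 68*sqrt(14) + 100*sqrt(10))/551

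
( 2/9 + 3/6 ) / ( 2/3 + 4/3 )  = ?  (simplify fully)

Numerator: 2/9 + 3/6 = 13/18
Denominator: 2/3 + 4/3 = 2
Divide: (13/18) · (1/2) = 13/36

13/36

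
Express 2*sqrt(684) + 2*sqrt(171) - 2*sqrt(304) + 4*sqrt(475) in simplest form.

2*sqrt(684) = 12*sqrt(19); 2*sqrt(171) = 6*sqrt(19); 2*sqrt(304) = 8*sqrt(19); 4*sqrt(475) = 20*sqrt(19)
Combine: (12 + 6 - 8 + 20)·sqrt(19) = 30*sqrt(19)

30*sqrt(19)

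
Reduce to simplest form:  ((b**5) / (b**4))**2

Inside the bracket: b**1
Raise to the power 2: b**2

b**2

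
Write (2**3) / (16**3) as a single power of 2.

2**(-9)

2**3 = 2**3; 16**3 = 2**12
Combine exponents: 2**(-9)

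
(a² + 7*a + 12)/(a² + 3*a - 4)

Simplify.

(a + 3)/(a - 1)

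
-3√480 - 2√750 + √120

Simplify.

3√480 = 12*√30; 2√750 = 10*√30; √120 = 2*√30
Combine: (-12 - 10 + 2)·√30 = -20*√30

-20*√30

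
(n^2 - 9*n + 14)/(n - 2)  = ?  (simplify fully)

Factor: n^2 - 9*n + 14 = (n - 7)*(n - 2)
Cancel the common factor (n - 2).

n - 7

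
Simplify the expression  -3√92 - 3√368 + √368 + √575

3√92 = 6*√23; 3√368 = 12*√23; √368 = 4*√23; √575 = 5*√23
Combine: (-6 - 12 + 4 + 5)·√23 = -9*√23

-9*√23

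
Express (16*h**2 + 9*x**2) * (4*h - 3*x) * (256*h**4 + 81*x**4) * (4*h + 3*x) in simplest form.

65536*h**8 - 6561*x**8

Pair the conjugate factors: ((4*h)+(3*x))((4*h)-(3*x)) = 16*h**2 - 9*x**2, then repeat with the next factor.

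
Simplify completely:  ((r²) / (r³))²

r^(-2)

Inside the bracket: (r^-1)
Raise to the power 2: (r^-2)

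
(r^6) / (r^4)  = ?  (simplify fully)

r^2

Quotient: r^2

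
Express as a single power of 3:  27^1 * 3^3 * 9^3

27^1 = 3^3; 3^3 = 3^3; 9^3 = 3^6
Combine exponents: 3^12

3^12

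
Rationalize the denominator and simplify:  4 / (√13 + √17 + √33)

(-8*√7293 - 12*√33 + 116*√17 + 148*√13)/875

Group as (√17 + √33) + √13; multiply by (√17 + √33) - √13, then rationalise the remaining surd.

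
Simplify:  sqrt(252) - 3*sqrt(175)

-9*sqrt(7)

sqrt(252) = 6*sqrt(7); 3*sqrt(175) = 15*sqrt(7)
Combine: (6 - 15)·sqrt(7) = -9*sqrt(7)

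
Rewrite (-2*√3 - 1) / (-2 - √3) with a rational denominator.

Multiply numerator and denominator by -2 + √3.
Denominator becomes 1; numerator becomes -4 + 3*√3.

-4 + 3*√3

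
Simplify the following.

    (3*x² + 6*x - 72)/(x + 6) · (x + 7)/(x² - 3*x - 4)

(3*x + 21)/(x + 1)

Factor: 3*x² + 6*x - 72 = 3·(x + 6)·(x - 4);  x² - 3*x - 4 = (x + 1)·(x - 4)
Cancel the common factors (x - 4), (x + 6).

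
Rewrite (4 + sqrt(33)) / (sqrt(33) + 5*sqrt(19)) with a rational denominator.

(-33 - 4*sqrt(33) + 20*sqrt(19) + 5*sqrt(627))/442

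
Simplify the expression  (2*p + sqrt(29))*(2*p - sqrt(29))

(2*p)^2 - (sqrt(29))^2 = 4*p^2 - 29.

4*p^2 - 29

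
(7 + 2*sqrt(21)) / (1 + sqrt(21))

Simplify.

(sqrt(21) + 7)/4

Multiply numerator and denominator by -sqrt(21) + 1.
Denominator becomes -20; numerator becomes -35 - 5*sqrt(21).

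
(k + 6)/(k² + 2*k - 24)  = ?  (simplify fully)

1/(k - 4)

Factor: k² + 2*k - 24 = (k - 4)·(k + 6)
Cancel the common factor (k + 6).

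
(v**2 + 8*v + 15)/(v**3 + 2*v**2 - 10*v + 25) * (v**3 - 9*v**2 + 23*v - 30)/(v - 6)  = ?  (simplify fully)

v + 3

Factor: v**2 + 8*v + 15 = (v + 3)*(v + 5);  v**3 + 2*v**2 - 10*v + 25 = (v + 5)*(v**2 - 3*v + 5);  v**3 - 9*v**2 + 23*v - 30 = (v**2 - 3*v + 5)*(v - 6)
Cancel the common factors (v**2 - 3*v + 5), (v - 6), (v + 5).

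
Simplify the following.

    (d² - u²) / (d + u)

Difference of squares: factor out (d + u).

d - u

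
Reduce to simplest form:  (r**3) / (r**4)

1/r

Quotient: (r**-1)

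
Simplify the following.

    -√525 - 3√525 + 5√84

√525 = 5*√21; 3√525 = 15*√21; 5√84 = 10*√21
Combine: (-5 - 15 + 10)·√21 = -10*√21

-10*√21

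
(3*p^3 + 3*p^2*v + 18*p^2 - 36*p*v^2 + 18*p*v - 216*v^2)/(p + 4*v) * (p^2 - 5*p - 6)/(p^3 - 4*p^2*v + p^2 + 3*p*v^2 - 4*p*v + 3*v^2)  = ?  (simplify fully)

Factor: 3*p^3 + 3*p^2*v + 18*p^2 - 36*p*v^2 + 18*p*v - 216*v^2 = 3*(p + 6)*(p - 3*v)*(p + 4*v);  p^2 - 5*p - 6 = (p - 6)*(p + 1);  p^3 - 4*p^2*v + p^2 + 3*p*v^2 - 4*p*v + 3*v^2 = (p - v)*(p + 1)*(p - 3*v)
Cancel the common factors (p - 3*v), (p + 4*v), (p + 1).

(3*p^2 - 108)/(p - v)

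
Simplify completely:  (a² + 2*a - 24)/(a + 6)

a - 4

Factor: a² + 2*a - 24 = (a - 4)·(a + 6)
Cancel the common factor (a + 6).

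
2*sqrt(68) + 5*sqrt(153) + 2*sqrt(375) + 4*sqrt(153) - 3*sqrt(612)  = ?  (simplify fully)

10*sqrt(15) + 13*sqrt(17)

2*sqrt(68) = 4*sqrt(17); 5*sqrt(153) = 15*sqrt(17); 2*sqrt(375) = 10*sqrt(15); 4*sqrt(153) = 12*sqrt(17); 3*sqrt(612) = 18*sqrt(17)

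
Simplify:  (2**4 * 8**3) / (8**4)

2**1

2**4 = 2**4; 8**3 = 2**9; 8**4 = 2**12
Combine exponents: 2**1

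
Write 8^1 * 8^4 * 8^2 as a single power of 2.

2^21

8^1 = 2^3; 8^4 = 2^12; 8^2 = 2^6
Combine exponents: 2^21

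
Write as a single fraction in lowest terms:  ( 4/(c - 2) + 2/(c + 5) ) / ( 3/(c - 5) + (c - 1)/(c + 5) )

(6*c^2 - 14*c - 80)/(c^3 - 5*c^2 + 26*c - 40)

Numerator: 4/(c - 2) + 2/(c + 5) = (6*c + 16)/(c^2 + 3*c - 10)
Denominator: 3/(c - 5) + (c - 1)/(c + 5) = (c^2 - 3*c + 20)/(c^2 - 25)
Divide: ((6*c + 16)/(c^2 + 3*c - 10)) · ((c^2 - 25)/(c^2 - 3*c + 20)) = (6*c^2 - 14*c - 80)/(c^3 - 5*c^2 + 26*c - 40)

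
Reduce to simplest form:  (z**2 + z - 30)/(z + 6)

Factor: z**2 + z - 30 = (z + 6)*(z - 5)
Cancel the common factor (z + 6).

z - 5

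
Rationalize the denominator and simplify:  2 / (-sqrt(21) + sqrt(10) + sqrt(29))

Group as (sqrt(10) + sqrt(29)) - sqrt(21); multiply by (sqrt(10) + sqrt(29)) + sqrt(21), then rationalise the remaining surd.

(-9*sqrt(21) + sqrt(29) + 20*sqrt(10) + sqrt(6090))/209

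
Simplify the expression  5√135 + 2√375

5√135 = 15*√15; 2√375 = 10*√15
Combine: (15 + 10)·√15 = 25*√15

25*√15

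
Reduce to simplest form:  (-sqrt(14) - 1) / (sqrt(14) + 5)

Multiply numerator and denominator by -sqrt(14) + 5.
Denominator becomes 11; numerator becomes -4*sqrt(14) + 9.

(-4*sqrt(14) + 9)/11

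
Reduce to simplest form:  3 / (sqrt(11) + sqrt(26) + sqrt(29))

(-sqrt(8294) + 4*sqrt(29) + 7*sqrt(26) + 22*sqrt(11))/180

Group as (sqrt(26) + sqrt(29)) + sqrt(11); multiply by (sqrt(26) + sqrt(29)) - sqrt(11), then rationalise the remaining surd.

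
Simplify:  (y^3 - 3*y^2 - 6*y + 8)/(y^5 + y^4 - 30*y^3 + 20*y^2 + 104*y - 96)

1/(y^2 + 4*y - 12)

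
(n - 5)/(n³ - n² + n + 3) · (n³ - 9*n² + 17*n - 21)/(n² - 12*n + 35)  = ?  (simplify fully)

1/(n + 1)

Factor: n³ - n² + n + 3 = (n² - 2*n + 3)·(n + 1);  n³ - 9*n² + 17*n - 21 = (n - 7)·(n² - 2*n + 3);  n² - 12*n + 35 = (n - 7)·(n - 5)
Cancel the common factors (n² - 2*n + 3), (n - 7), (n - 5).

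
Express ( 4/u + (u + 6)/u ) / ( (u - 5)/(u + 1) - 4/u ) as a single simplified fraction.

(u^2 + 11*u + 10)/(u^2 - 9*u - 4)

Numerator: 4/u + (u + 6)/u = (u + 10)/u
Denominator: (u - 5)/(u + 1) - 4/u = (u^2 - 9*u - 4)/(u^2 + u)
Divide: ((u + 10)/u) · ((u^2 + u)/(u^2 - 9*u - 4)) = (u^2 + 11*u + 10)/(u^2 - 9*u - 4)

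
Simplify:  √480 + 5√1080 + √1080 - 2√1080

√480 = 4*√30; 5√1080 = 30*√30; √1080 = 6*√30; 2√1080 = 12*√30
Combine: (4 + 30 + 6 - 12)·√30 = 28*√30

28*√30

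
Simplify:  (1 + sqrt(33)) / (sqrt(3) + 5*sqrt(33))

(-3*sqrt(11) - sqrt(3) + 5*sqrt(33) + 165)/822

Multiply numerator and denominator by -sqrt(3) + 5*sqrt(33).
Denominator becomes 822; numerator becomes -3*sqrt(11) - sqrt(3) + 5*sqrt(33) + 165.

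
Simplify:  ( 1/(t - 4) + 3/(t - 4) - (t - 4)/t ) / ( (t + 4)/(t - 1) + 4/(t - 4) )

(-t³ + 13*t² - 28*t + 16)/(t³ + 4*t² - 20*t)

Numerator: 1/(t - 4) + 3/(t - 4) - (t - 4)/t = (-t² + 12*t - 16)/(t² - 4*t)
Denominator: (t + 4)/(t - 1) + 4/(t - 4) = (t² + 4*t - 20)/(t² - 5*t + 4)
Divide: ((-t² + 12*t - 16)/(t² - 4*t)) · ((t² - 5*t + 4)/(t² + 4*t - 20)) = (-t³ + 13*t² - 28*t + 16)/(t³ + 4*t² - 20*t)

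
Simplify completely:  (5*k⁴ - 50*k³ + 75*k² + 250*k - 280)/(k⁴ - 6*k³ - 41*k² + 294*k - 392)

(5*k² + 5*k - 10)/(k² + 5*k - 14)

Factor: 5*k⁴ - 50*k³ + 75*k² + 250*k - 280 = 5·(k - 1)·(k - 4)·(k + 2)·(k - 7);  k⁴ - 6*k³ - 41*k² + 294*k - 392 = (k - 7)·(k - 2)·(k - 4)·(k + 7)
Cancel the common factors (k - 7), (k - 4).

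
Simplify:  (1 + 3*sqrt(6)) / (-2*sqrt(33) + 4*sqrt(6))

(-9*sqrt(22) - 36 - sqrt(33) - 2*sqrt(6))/18

Multiply numerator and denominator by 4*sqrt(6) + 2*sqrt(33).
Denominator becomes -36; numerator becomes 4*sqrt(6) + 2*sqrt(33) + 72 + 18*sqrt(22).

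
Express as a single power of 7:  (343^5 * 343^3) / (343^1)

343^5 = 7^15; 343^3 = 7^9; 343^1 = 7^3
Combine exponents: 7^21

7^21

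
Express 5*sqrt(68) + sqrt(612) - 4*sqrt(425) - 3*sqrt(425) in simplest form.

-19*sqrt(17)

5*sqrt(68) = 10*sqrt(17); sqrt(612) = 6*sqrt(17); 4*sqrt(425) = 20*sqrt(17); 3*sqrt(425) = 15*sqrt(17)
Combine: (10 + 6 - 20 - 15)·sqrt(17) = -19*sqrt(17)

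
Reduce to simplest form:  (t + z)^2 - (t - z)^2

Write as f(t,z) - f(t,-z) and expand.

4*t*z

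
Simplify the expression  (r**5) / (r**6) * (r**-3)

Quotient: (r**-1)
Multiply by (r**-3): add exponents.

r**(-4)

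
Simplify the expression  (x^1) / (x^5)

x^(-4)

Quotient: (x^-4)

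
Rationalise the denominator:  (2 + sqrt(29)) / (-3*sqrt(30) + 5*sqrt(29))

(6*sqrt(30) + 10*sqrt(29) + 3*sqrt(870) + 145)/455

Multiply numerator and denominator by 3*sqrt(30) + 5*sqrt(29).
Denominator becomes 455; numerator becomes 6*sqrt(30) + 10*sqrt(29) + 3*sqrt(870) + 145.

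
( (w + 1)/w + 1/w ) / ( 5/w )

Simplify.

w/5 + 2/5

Numerator: (w + 1)/w + 1/w = (w + 2)/w
Denominator: 5/w = 5/w
Divide: ((w + 2)/w) · (w/5) = w/5 + 2/5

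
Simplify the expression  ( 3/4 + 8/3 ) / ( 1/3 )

Numerator: 3/4 + 8/3 = 41/12
Denominator: 1/3 = 1/3
Divide: (41/12) · (3) = 41/4

41/4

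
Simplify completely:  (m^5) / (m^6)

1/m

Quotient: (m^-1)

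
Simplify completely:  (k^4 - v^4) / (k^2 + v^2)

k^4 - v^4 factors as -(-k + v)*(k + v)*(k^2 + v^2).

k^2 - v^2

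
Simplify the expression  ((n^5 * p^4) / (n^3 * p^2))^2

n^4*p^4

Inside the bracket: n^2 * p^2
Raise to the power 2: n^4 * p^4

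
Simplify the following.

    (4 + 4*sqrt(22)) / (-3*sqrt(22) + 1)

(-268 - 16*sqrt(22))/197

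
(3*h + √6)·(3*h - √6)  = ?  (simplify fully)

(3*h)^2 - (√6)^2 = 9*h² - 6.

9*h² - 6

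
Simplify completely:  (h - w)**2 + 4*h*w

(h + w)**2

Expand the square and combine the 4*h*w term.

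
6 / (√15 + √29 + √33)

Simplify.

(-36*√1595 + 66*√33 + 114*√29 + 282*√15)/1619

Group as (√15 + √29) + √33; multiply by (√15 + √29) - √33, then rationalise the remaining surd.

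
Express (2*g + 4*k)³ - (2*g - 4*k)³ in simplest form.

96*g²*k + 128*k³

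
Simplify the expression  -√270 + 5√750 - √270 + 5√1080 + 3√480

61*√30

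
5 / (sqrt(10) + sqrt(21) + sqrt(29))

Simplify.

Group as (sqrt(10) + sqrt(21)) + sqrt(29); multiply by (sqrt(10) + sqrt(21)) - sqrt(29), then rationalise the remaining surd.

(-5*sqrt(6090) + 5*sqrt(29) + 45*sqrt(21) + 100*sqrt(10))/418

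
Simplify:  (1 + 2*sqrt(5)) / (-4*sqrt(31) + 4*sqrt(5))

(-2*sqrt(155) - 10 - sqrt(31) - sqrt(5))/104

Multiply numerator and denominator by 4*sqrt(5) + 4*sqrt(31).
Denominator becomes -416; numerator becomes 4*sqrt(5) + 4*sqrt(31) + 40 + 8*sqrt(155).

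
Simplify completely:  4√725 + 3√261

4√725 = 20*√29; 3√261 = 9*√29
Combine: (20 + 9)·√29 = 29*√29

29*√29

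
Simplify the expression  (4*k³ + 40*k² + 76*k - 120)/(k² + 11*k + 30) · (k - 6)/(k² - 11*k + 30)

Factor: 4*k³ + 40*k² + 76*k - 120 = 4·(k - 1)·(k + 6)·(k + 5);  k² + 11*k + 30 = (k + 6)·(k + 5);  k² - 11*k + 30 = (k - 6)·(k - 5)
Cancel the common factors (k - 6), (k + 5), (k + 6).

(4*k - 4)/(k - 5)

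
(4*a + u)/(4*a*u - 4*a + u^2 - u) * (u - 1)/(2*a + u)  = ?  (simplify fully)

1/(2*a + u)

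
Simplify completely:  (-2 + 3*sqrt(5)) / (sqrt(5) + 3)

Multiply numerator and denominator by -sqrt(5) + 3.
Denominator becomes 4; numerator becomes -21 + 11*sqrt(5).

(-21 + 11*sqrt(5))/4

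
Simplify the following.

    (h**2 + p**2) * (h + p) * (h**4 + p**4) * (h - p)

h**8 - p**8

Telescope via difference of squares: (h+p)(h-p) = h**2 - p**2, then repeat with the next factor.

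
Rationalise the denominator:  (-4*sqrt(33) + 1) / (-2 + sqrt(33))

(-130 - 7*sqrt(33))/29

Multiply numerator and denominator by -sqrt(33) - 2.
Denominator becomes -29; numerator becomes 7*sqrt(33) + 130.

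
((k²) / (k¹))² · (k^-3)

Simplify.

Inside the bracket: k¹
Raise to the power 2: k²
Multiply by (k^-3): add exponents.

1/k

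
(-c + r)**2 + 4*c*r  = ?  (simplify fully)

(c + r)**2

Expanding gives c**2 + 2*c*r + r**2, a perfect square.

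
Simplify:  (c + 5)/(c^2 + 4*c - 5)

Factor: c^2 + 4*c - 5 = (c + 5)*(c - 1)
Cancel the common factor (c + 5).

1/(c - 1)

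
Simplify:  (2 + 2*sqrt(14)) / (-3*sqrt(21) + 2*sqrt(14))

Multiply numerator and denominator by 2*sqrt(14) + 3*sqrt(21).
Denominator becomes -133; numerator becomes 4*sqrt(14) + 6*sqrt(21) + 56 + 42*sqrt(6).

(-42*sqrt(6) - 56 - 6*sqrt(21) - 4*sqrt(14))/133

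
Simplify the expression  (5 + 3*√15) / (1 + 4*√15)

(17*√15 + 175)/239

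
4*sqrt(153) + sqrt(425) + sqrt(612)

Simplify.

23*sqrt(17)

4*sqrt(153) = 12*sqrt(17); sqrt(425) = 5*sqrt(17); sqrt(612) = 6*sqrt(17)
Combine: (12 + 5 + 6)·sqrt(17) = 23*sqrt(17)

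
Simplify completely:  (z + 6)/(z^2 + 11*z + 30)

Factor: z^2 + 11*z + 30 = (z + 6)*(z + 5)
Cancel the common factor (z + 6).

1/(z + 5)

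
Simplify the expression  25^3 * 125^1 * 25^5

25^3 = 5^6; 125^1 = 5^3; 25^5 = 5^10
Combine exponents: 5^19

5^19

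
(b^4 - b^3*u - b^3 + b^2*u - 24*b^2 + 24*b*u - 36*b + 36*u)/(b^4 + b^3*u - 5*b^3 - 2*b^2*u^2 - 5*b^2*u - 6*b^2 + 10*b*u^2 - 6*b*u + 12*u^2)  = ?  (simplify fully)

(b^2 + 5*b + 6)/(b^2 + 2*b*u + b + 2*u)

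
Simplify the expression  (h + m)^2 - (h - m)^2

4*h*m

Only the odd-power cross terms survive.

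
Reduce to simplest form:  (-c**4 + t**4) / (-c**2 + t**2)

-c**4 + t**4 factors as (-c + t)*(c + t)*(c**2 + t**2).

c**2 + t**2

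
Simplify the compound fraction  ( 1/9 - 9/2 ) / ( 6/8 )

-158/27

Numerator: 1/9 - 9/2 = -79/18
Denominator: 6/8 = 3/4
Divide: (-79/18) · (4/3) = -158/27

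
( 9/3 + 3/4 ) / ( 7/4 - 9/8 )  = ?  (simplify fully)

Numerator: 9/3 + 3/4 = 15/4
Denominator: 7/4 - 9/8 = 5/8
Divide: (15/4) · (8/5) = 6

6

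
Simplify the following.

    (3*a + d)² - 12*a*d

Expanding gives 9*a² - 6*a*d + d², a perfect square.

(3*a - d)²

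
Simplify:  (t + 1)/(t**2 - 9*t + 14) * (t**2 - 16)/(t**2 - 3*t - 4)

(t + 4)/(t**2 - 9*t + 14)

Factor: t**2 - 9*t + 14 = (t - 7)*(t - 2);  t**2 - 16 = (t - 4)*(t + 4);  t**2 - 3*t - 4 = (t - 4)*(t + 1)
Cancel the common factors (t - 4), (t + 1).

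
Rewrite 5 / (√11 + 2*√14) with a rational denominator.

(-√11 + 2*√14)/9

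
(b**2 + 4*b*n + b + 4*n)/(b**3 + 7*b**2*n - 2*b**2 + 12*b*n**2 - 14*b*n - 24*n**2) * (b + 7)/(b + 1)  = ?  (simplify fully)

(b + 7)/(b**2 + 3*b*n - 2*b - 6*n)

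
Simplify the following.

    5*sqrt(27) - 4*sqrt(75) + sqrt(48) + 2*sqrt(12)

5*sqrt(27) = 15*sqrt(3); 4*sqrt(75) = 20*sqrt(3); sqrt(48) = 4*sqrt(3); 2*sqrt(12) = 4*sqrt(3)
Combine: (15 - 20 + 4 + 4)·sqrt(3) = 3*sqrt(3)

3*sqrt(3)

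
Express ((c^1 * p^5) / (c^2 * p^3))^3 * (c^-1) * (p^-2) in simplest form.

Inside the bracket: (c^-1) * p^2
Raise to the power 3: (c^-3) * p^6
Multiply by (c^-1) * (p^-2): add exponents.

p^4/c^4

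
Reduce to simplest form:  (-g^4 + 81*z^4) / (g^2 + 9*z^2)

Factor (3*z)^4 - g^4 and cancel (g^2 + 9*z^2).

-g^2 + 9*z^2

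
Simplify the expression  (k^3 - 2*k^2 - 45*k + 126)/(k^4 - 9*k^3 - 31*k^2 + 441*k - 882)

Factor: k^3 - 2*k^2 - 45*k + 126 = (k - 3)*(k + 7)*(k - 6);  k^4 - 9*k^3 - 31*k^2 + 441*k - 882 = (k - 6)*(k - 7)*(k + 7)*(k - 3)
Cancel the common factors (k - 6), (k - 3), (k + 7).

1/(k - 7)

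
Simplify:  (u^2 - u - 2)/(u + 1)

u - 2

Factor: u^2 - u - 2 = (u - 2)*(u + 1)
Cancel the common factor (u + 1).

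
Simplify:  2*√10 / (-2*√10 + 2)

(-10 - √10)/9

Multiply numerator and denominator by 2 + 2*√10.
Denominator becomes -36; numerator becomes 4*√10 + 40.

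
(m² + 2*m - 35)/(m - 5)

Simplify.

m + 7

Factor: m² + 2*m - 35 = (m - 5)·(m + 7)
Cancel the common factor (m - 5).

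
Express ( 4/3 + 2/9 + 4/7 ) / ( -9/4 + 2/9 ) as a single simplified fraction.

Numerator: 4/3 + 2/9 + 4/7 = 134/63
Denominator: -9/4 + 2/9 = -73/36
Divide: (134/63) · (-36/73) = -536/511

-536/511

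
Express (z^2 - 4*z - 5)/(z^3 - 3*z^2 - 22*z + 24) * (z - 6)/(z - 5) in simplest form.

(z + 1)/(z^2 + 3*z - 4)

Factor: z^2 - 4*z - 5 = (z - 5)*(z + 1);  z^3 - 3*z^2 - 22*z + 24 = (z + 4)*(z - 6)*(z - 1)
Cancel the common factors (z - 5), (z - 6).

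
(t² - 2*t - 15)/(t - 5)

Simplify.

Factor: t² - 2*t - 15 = (t - 5)·(t + 3)
Cancel the common factor (t - 5).

t + 3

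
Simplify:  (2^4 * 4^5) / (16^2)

2^4 = 2^4; 4^5 = 2^10; 16^2 = 2^8
Combine exponents: 2^6

2^6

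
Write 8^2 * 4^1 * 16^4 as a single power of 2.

8^2 = 2^6; 4^1 = 2^2; 16^4 = 2^16
Combine exponents: 2^24

2^24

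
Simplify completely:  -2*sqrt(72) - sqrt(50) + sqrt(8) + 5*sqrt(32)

5*sqrt(2)

2*sqrt(72) = 12*sqrt(2); sqrt(50) = 5*sqrt(2); sqrt(8) = 2*sqrt(2); 5*sqrt(32) = 20*sqrt(2)
Combine: (-12 - 5 + 2 + 20)·sqrt(2) = 5*sqrt(2)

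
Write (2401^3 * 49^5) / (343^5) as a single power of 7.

7^7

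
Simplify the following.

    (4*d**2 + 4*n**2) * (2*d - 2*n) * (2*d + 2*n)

((2*d)+(2*n))((2*d)-(2*n)) = 4*d**2 - 4*n**2; continue pairing.

16*d**4 - 16*n**4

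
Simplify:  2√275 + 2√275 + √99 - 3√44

17*√11

2√275 = 10*√11; 2√275 = 10*√11; √99 = 3*√11; 3√44 = 6*√11
Combine: (10 + 10 + 3 - 6)·√11 = 17*√11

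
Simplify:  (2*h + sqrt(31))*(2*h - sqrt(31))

4*h^2 - 31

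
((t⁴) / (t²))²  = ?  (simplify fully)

t⁴

Inside the bracket: t²
Raise to the power 2: t⁴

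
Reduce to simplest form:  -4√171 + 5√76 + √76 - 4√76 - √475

4√171 = 12*√19; 5√76 = 10*√19; √76 = 2*√19; 4√76 = 8*√19; √475 = 5*√19
Combine: (-12 + 10 + 2 - 8 - 5)·√19 = -13*√19

-13*√19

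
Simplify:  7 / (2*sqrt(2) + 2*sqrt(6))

(-7*sqrt(2) + 7*sqrt(6))/8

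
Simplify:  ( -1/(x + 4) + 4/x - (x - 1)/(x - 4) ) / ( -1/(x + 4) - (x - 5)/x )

Numerator: -1/(x + 4) + 4/x - (x - 1)/(x - 4) = (-x**3 + 8*x - 64)/(x**3 - 16*x)
Denominator: -1/(x + 4) - (x - 5)/x = (-x**2 + 20)/(x**2 + 4*x)
Divide: ((-x**3 + 8*x - 64)/(x**3 - 16*x)) · ((x**2 + 4*x)/(-x**2 + 20)) = (x**3 - 8*x + 64)/(x**3 - 4*x**2 - 20*x + 80)

(x**3 - 8*x + 64)/(x**3 - 4*x**2 - 20*x + 80)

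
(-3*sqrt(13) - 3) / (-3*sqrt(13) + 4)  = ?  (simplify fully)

Multiply numerator and denominator by 4 + 3*sqrt(13).
Denominator becomes -101; numerator becomes -129 - 21*sqrt(13).

(21*sqrt(13) + 129)/101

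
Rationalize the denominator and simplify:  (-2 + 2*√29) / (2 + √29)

Multiply numerator and denominator by -√29 + 2.
Denominator becomes -25; numerator becomes -62 + 6*√29.

(-6*√29 + 62)/25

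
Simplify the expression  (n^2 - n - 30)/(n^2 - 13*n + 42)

Factor: n^2 - n - 30 = (n + 5)*(n - 6);  n^2 - 13*n + 42 = (n - 7)*(n - 6)
Cancel the common factor (n - 6).

(n + 5)/(n - 7)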